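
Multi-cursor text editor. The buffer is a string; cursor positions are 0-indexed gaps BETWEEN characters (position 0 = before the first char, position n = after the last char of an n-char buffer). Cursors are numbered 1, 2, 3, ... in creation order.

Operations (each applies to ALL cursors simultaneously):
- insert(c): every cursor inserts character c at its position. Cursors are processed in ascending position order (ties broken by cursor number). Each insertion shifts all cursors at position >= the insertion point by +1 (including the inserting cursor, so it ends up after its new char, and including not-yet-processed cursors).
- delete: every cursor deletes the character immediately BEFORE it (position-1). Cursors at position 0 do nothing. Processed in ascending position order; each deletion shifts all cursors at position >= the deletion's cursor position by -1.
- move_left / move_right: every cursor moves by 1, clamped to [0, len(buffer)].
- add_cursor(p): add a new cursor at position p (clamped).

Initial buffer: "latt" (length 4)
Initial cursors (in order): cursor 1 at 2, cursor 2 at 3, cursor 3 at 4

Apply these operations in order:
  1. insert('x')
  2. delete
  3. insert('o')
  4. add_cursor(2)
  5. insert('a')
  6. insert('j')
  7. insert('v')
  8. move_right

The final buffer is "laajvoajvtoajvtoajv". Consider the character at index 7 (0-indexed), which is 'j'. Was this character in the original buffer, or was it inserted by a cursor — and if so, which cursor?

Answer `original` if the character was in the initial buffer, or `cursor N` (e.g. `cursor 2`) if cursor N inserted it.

Answer: cursor 1

Derivation:
After op 1 (insert('x')): buffer="laxtxtx" (len 7), cursors c1@3 c2@5 c3@7, authorship ..1.2.3
After op 2 (delete): buffer="latt" (len 4), cursors c1@2 c2@3 c3@4, authorship ....
After op 3 (insert('o')): buffer="laototo" (len 7), cursors c1@3 c2@5 c3@7, authorship ..1.2.3
After op 4 (add_cursor(2)): buffer="laototo" (len 7), cursors c4@2 c1@3 c2@5 c3@7, authorship ..1.2.3
After op 5 (insert('a')): buffer="laaoatoatoa" (len 11), cursors c4@3 c1@5 c2@8 c3@11, authorship ..411.22.33
After op 6 (insert('j')): buffer="laajoajtoajtoaj" (len 15), cursors c4@4 c1@7 c2@11 c3@15, authorship ..44111.222.333
After op 7 (insert('v')): buffer="laajvoajvtoajvtoajv" (len 19), cursors c4@5 c1@9 c2@14 c3@19, authorship ..4441111.2222.3333
After op 8 (move_right): buffer="laajvoajvtoajvtoajv" (len 19), cursors c4@6 c1@10 c2@15 c3@19, authorship ..4441111.2222.3333
Authorship (.=original, N=cursor N): . . 4 4 4 1 1 1 1 . 2 2 2 2 . 3 3 3 3
Index 7: author = 1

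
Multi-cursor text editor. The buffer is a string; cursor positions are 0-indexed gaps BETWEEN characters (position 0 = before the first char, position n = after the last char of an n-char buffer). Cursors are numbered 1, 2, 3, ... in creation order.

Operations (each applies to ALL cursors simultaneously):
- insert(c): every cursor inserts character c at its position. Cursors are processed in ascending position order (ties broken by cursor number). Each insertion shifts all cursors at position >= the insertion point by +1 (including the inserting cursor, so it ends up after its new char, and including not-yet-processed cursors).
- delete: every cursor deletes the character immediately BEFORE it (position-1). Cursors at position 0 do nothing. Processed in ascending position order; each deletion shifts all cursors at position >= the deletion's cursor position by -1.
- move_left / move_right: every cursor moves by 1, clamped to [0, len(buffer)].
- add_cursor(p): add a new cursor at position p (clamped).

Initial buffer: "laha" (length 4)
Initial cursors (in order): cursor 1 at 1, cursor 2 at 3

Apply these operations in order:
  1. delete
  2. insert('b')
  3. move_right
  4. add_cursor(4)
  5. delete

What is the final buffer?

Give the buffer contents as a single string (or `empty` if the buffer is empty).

After op 1 (delete): buffer="aa" (len 2), cursors c1@0 c2@1, authorship ..
After op 2 (insert('b')): buffer="baba" (len 4), cursors c1@1 c2@3, authorship 1.2.
After op 3 (move_right): buffer="baba" (len 4), cursors c1@2 c2@4, authorship 1.2.
After op 4 (add_cursor(4)): buffer="baba" (len 4), cursors c1@2 c2@4 c3@4, authorship 1.2.
After op 5 (delete): buffer="b" (len 1), cursors c1@1 c2@1 c3@1, authorship 1

Answer: b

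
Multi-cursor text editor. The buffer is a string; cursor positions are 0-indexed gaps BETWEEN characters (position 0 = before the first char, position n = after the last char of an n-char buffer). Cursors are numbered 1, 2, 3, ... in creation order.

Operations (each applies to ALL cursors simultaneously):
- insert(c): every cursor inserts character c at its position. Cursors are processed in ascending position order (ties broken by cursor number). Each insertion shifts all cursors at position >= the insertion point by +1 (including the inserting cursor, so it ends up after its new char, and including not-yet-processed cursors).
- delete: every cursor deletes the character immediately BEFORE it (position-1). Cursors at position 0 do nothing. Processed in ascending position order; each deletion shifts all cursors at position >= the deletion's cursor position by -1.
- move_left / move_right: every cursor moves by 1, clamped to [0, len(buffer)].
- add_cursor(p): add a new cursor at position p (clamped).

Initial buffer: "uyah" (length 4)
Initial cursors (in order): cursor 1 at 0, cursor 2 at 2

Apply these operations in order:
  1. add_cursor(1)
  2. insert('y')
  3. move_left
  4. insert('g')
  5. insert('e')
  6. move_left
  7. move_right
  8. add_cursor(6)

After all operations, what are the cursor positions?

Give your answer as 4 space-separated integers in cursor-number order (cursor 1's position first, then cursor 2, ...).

After op 1 (add_cursor(1)): buffer="uyah" (len 4), cursors c1@0 c3@1 c2@2, authorship ....
After op 2 (insert('y')): buffer="yuyyyah" (len 7), cursors c1@1 c3@3 c2@5, authorship 1.3.2..
After op 3 (move_left): buffer="yuyyyah" (len 7), cursors c1@0 c3@2 c2@4, authorship 1.3.2..
After op 4 (insert('g')): buffer="gyugyygyah" (len 10), cursors c1@1 c3@4 c2@7, authorship 11.33.22..
After op 5 (insert('e')): buffer="geyugeyygeyah" (len 13), cursors c1@2 c3@6 c2@10, authorship 111.333.222..
After op 6 (move_left): buffer="geyugeyygeyah" (len 13), cursors c1@1 c3@5 c2@9, authorship 111.333.222..
After op 7 (move_right): buffer="geyugeyygeyah" (len 13), cursors c1@2 c3@6 c2@10, authorship 111.333.222..
After op 8 (add_cursor(6)): buffer="geyugeyygeyah" (len 13), cursors c1@2 c3@6 c4@6 c2@10, authorship 111.333.222..

Answer: 2 10 6 6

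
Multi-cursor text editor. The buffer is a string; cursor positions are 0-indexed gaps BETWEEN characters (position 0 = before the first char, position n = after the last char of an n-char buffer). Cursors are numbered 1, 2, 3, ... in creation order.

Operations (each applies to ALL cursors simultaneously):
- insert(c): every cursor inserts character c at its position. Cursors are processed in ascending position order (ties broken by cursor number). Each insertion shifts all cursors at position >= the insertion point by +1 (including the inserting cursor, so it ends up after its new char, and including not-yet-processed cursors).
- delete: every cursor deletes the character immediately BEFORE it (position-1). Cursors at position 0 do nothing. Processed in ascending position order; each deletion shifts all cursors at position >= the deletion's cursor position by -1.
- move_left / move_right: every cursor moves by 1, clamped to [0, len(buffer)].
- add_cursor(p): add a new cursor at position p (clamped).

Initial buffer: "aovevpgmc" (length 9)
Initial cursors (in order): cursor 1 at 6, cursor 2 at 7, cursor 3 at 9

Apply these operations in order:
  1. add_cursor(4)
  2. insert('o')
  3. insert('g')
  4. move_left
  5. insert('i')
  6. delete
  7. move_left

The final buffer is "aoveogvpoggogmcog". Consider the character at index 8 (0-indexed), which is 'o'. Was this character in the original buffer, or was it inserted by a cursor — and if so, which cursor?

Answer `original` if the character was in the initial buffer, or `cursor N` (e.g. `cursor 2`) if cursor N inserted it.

After op 1 (add_cursor(4)): buffer="aovevpgmc" (len 9), cursors c4@4 c1@6 c2@7 c3@9, authorship .........
After op 2 (insert('o')): buffer="aoveovpogomco" (len 13), cursors c4@5 c1@8 c2@10 c3@13, authorship ....4..1.2..3
After op 3 (insert('g')): buffer="aoveogvpoggogmcog" (len 17), cursors c4@6 c1@10 c2@13 c3@17, authorship ....44..11.22..33
After op 4 (move_left): buffer="aoveogvpoggogmcog" (len 17), cursors c4@5 c1@9 c2@12 c3@16, authorship ....44..11.22..33
After op 5 (insert('i')): buffer="aoveoigvpoiggoigmcoig" (len 21), cursors c4@6 c1@11 c2@15 c3@20, authorship ....444..111.222..333
After op 6 (delete): buffer="aoveogvpoggogmcog" (len 17), cursors c4@5 c1@9 c2@12 c3@16, authorship ....44..11.22..33
After op 7 (move_left): buffer="aoveogvpoggogmcog" (len 17), cursors c4@4 c1@8 c2@11 c3@15, authorship ....44..11.22..33
Authorship (.=original, N=cursor N): . . . . 4 4 . . 1 1 . 2 2 . . 3 3
Index 8: author = 1

Answer: cursor 1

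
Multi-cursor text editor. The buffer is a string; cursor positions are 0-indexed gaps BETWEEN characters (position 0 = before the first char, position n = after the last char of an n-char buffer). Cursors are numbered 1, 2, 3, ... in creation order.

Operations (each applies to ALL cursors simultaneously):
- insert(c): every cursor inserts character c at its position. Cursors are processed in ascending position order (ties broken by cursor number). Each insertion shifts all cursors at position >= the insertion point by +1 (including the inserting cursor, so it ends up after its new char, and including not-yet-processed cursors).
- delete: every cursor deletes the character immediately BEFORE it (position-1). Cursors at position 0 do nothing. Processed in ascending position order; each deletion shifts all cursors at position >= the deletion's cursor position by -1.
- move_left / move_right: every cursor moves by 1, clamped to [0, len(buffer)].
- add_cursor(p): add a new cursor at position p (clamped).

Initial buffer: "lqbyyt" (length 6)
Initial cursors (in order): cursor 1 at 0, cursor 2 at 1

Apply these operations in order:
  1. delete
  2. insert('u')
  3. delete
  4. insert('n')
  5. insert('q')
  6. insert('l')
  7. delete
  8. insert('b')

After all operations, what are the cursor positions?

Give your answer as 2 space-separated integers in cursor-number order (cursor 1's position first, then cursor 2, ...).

After op 1 (delete): buffer="qbyyt" (len 5), cursors c1@0 c2@0, authorship .....
After op 2 (insert('u')): buffer="uuqbyyt" (len 7), cursors c1@2 c2@2, authorship 12.....
After op 3 (delete): buffer="qbyyt" (len 5), cursors c1@0 c2@0, authorship .....
After op 4 (insert('n')): buffer="nnqbyyt" (len 7), cursors c1@2 c2@2, authorship 12.....
After op 5 (insert('q')): buffer="nnqqqbyyt" (len 9), cursors c1@4 c2@4, authorship 1212.....
After op 6 (insert('l')): buffer="nnqqllqbyyt" (len 11), cursors c1@6 c2@6, authorship 121212.....
After op 7 (delete): buffer="nnqqqbyyt" (len 9), cursors c1@4 c2@4, authorship 1212.....
After op 8 (insert('b')): buffer="nnqqbbqbyyt" (len 11), cursors c1@6 c2@6, authorship 121212.....

Answer: 6 6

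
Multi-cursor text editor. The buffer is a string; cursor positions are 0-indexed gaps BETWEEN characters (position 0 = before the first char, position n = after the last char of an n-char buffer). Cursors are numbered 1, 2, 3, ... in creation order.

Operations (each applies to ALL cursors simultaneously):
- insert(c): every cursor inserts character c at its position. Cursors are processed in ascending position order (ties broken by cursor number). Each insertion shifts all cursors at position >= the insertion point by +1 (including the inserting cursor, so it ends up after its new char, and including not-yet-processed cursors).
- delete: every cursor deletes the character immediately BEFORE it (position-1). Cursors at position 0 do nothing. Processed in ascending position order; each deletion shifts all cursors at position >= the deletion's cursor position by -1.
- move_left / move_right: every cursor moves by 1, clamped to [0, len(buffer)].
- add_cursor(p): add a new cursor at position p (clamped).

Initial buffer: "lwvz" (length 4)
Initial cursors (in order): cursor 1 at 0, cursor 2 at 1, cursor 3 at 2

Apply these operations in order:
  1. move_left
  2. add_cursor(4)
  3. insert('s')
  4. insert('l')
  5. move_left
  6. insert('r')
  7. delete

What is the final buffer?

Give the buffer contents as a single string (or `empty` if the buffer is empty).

Answer: sslllslwvzsl

Derivation:
After op 1 (move_left): buffer="lwvz" (len 4), cursors c1@0 c2@0 c3@1, authorship ....
After op 2 (add_cursor(4)): buffer="lwvz" (len 4), cursors c1@0 c2@0 c3@1 c4@4, authorship ....
After op 3 (insert('s')): buffer="sslswvzs" (len 8), cursors c1@2 c2@2 c3@4 c4@8, authorship 12.3...4
After op 4 (insert('l')): buffer="sslllslwvzsl" (len 12), cursors c1@4 c2@4 c3@7 c4@12, authorship 1212.33...44
After op 5 (move_left): buffer="sslllslwvzsl" (len 12), cursors c1@3 c2@3 c3@6 c4@11, authorship 1212.33...44
After op 6 (insert('r')): buffer="sslrrllsrlwvzsrl" (len 16), cursors c1@5 c2@5 c3@9 c4@15, authorship 121122.333...444
After op 7 (delete): buffer="sslllslwvzsl" (len 12), cursors c1@3 c2@3 c3@6 c4@11, authorship 1212.33...44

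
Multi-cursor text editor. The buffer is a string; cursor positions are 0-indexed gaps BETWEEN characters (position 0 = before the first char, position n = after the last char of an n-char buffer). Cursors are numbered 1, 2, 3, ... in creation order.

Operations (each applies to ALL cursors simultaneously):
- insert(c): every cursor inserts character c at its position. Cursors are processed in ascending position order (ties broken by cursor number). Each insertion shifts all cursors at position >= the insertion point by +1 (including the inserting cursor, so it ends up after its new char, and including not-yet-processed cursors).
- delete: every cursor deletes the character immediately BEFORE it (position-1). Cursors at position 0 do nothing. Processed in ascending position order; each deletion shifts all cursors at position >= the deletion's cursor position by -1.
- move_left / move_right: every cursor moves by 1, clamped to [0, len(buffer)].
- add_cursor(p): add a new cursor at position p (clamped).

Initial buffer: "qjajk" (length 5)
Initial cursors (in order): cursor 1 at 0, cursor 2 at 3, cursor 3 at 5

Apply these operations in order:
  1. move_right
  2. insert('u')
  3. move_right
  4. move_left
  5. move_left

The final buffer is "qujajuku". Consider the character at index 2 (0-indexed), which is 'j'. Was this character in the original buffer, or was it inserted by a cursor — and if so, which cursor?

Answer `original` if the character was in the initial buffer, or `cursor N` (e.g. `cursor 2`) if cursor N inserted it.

Answer: original

Derivation:
After op 1 (move_right): buffer="qjajk" (len 5), cursors c1@1 c2@4 c3@5, authorship .....
After op 2 (insert('u')): buffer="qujajuku" (len 8), cursors c1@2 c2@6 c3@8, authorship .1...2.3
After op 3 (move_right): buffer="qujajuku" (len 8), cursors c1@3 c2@7 c3@8, authorship .1...2.3
After op 4 (move_left): buffer="qujajuku" (len 8), cursors c1@2 c2@6 c3@7, authorship .1...2.3
After op 5 (move_left): buffer="qujajuku" (len 8), cursors c1@1 c2@5 c3@6, authorship .1...2.3
Authorship (.=original, N=cursor N): . 1 . . . 2 . 3
Index 2: author = original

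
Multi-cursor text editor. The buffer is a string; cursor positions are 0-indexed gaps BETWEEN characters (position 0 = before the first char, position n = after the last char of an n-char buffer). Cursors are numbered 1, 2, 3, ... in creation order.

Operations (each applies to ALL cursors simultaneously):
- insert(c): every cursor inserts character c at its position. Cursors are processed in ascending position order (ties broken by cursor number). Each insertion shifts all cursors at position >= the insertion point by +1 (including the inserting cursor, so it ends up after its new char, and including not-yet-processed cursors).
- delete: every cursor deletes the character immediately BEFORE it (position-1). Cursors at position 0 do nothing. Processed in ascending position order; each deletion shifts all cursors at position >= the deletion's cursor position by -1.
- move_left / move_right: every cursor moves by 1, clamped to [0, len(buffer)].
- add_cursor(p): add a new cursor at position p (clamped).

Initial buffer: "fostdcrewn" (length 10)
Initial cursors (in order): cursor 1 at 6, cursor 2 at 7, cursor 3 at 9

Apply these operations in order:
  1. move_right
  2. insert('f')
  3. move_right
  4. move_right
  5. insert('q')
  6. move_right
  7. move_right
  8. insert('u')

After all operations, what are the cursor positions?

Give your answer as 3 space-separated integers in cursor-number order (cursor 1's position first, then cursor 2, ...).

After op 1 (move_right): buffer="fostdcrewn" (len 10), cursors c1@7 c2@8 c3@10, authorship ..........
After op 2 (insert('f')): buffer="fostdcrfefwnf" (len 13), cursors c1@8 c2@10 c3@13, authorship .......1.2..3
After op 3 (move_right): buffer="fostdcrfefwnf" (len 13), cursors c1@9 c2@11 c3@13, authorship .......1.2..3
After op 4 (move_right): buffer="fostdcrfefwnf" (len 13), cursors c1@10 c2@12 c3@13, authorship .......1.2..3
After op 5 (insert('q')): buffer="fostdcrfefqwnqfq" (len 16), cursors c1@11 c2@14 c3@16, authorship .......1.21..233
After op 6 (move_right): buffer="fostdcrfefqwnqfq" (len 16), cursors c1@12 c2@15 c3@16, authorship .......1.21..233
After op 7 (move_right): buffer="fostdcrfefqwnqfq" (len 16), cursors c1@13 c2@16 c3@16, authorship .......1.21..233
After op 8 (insert('u')): buffer="fostdcrfefqwnuqfquu" (len 19), cursors c1@14 c2@19 c3@19, authorship .......1.21..123323

Answer: 14 19 19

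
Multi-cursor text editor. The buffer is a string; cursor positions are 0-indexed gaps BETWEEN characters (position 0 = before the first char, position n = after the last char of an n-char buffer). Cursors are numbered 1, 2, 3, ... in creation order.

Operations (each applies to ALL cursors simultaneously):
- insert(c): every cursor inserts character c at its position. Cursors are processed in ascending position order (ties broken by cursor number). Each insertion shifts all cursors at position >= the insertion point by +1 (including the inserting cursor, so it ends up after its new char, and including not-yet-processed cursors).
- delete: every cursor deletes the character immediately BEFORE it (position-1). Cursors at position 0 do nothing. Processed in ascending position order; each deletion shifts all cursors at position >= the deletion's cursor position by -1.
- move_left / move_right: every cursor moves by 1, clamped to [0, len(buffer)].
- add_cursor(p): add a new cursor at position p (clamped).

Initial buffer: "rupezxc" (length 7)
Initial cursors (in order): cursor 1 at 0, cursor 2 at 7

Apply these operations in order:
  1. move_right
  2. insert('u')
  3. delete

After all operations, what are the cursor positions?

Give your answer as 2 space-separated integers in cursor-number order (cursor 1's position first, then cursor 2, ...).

Answer: 1 7

Derivation:
After op 1 (move_right): buffer="rupezxc" (len 7), cursors c1@1 c2@7, authorship .......
After op 2 (insert('u')): buffer="ruupezxcu" (len 9), cursors c1@2 c2@9, authorship .1......2
After op 3 (delete): buffer="rupezxc" (len 7), cursors c1@1 c2@7, authorship .......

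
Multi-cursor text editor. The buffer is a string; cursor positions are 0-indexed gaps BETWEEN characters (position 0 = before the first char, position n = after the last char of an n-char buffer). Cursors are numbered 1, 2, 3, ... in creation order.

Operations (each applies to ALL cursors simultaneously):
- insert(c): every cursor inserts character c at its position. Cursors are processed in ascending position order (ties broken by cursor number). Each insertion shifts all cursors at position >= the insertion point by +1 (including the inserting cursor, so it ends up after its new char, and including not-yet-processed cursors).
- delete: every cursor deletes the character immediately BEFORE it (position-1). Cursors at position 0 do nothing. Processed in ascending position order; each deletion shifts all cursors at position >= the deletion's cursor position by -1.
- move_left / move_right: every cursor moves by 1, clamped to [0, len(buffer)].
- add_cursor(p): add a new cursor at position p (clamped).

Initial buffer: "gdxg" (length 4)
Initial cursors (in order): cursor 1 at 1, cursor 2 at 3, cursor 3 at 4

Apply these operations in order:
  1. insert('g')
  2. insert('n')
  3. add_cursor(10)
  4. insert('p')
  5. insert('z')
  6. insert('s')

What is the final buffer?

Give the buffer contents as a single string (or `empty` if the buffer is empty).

After op 1 (insert('g')): buffer="ggdxggg" (len 7), cursors c1@2 c2@5 c3@7, authorship .1..2.3
After op 2 (insert('n')): buffer="ggndxgnggn" (len 10), cursors c1@3 c2@7 c3@10, authorship .11..22.33
After op 3 (add_cursor(10)): buffer="ggndxgnggn" (len 10), cursors c1@3 c2@7 c3@10 c4@10, authorship .11..22.33
After op 4 (insert('p')): buffer="ggnpdxgnpggnpp" (len 14), cursors c1@4 c2@9 c3@14 c4@14, authorship .111..222.3334
After op 5 (insert('z')): buffer="ggnpzdxgnpzggnppzz" (len 18), cursors c1@5 c2@11 c3@18 c4@18, authorship .1111..2222.333434
After op 6 (insert('s')): buffer="ggnpzsdxgnpzsggnppzzss" (len 22), cursors c1@6 c2@13 c3@22 c4@22, authorship .11111..22222.33343434

Answer: ggnpzsdxgnpzsggnppzzss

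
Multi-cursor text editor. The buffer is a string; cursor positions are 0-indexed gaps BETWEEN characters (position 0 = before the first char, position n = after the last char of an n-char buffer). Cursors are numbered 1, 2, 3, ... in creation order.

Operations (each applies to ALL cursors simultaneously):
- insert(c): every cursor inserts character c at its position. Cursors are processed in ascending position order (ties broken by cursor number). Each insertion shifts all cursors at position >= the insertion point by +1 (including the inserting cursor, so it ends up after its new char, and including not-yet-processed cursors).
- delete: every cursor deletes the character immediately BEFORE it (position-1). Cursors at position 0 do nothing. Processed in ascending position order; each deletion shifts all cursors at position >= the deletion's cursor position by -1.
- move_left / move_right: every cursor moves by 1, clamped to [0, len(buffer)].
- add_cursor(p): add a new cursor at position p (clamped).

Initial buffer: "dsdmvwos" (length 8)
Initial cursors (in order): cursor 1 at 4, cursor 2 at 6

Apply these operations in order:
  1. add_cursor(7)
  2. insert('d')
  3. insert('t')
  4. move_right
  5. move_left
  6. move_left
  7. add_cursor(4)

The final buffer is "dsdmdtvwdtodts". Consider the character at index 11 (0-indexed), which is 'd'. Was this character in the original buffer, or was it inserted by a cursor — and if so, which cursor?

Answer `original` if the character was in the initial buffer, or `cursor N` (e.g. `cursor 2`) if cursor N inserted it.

After op 1 (add_cursor(7)): buffer="dsdmvwos" (len 8), cursors c1@4 c2@6 c3@7, authorship ........
After op 2 (insert('d')): buffer="dsdmdvwdods" (len 11), cursors c1@5 c2@8 c3@10, authorship ....1..2.3.
After op 3 (insert('t')): buffer="dsdmdtvwdtodts" (len 14), cursors c1@6 c2@10 c3@13, authorship ....11..22.33.
After op 4 (move_right): buffer="dsdmdtvwdtodts" (len 14), cursors c1@7 c2@11 c3@14, authorship ....11..22.33.
After op 5 (move_left): buffer="dsdmdtvwdtodts" (len 14), cursors c1@6 c2@10 c3@13, authorship ....11..22.33.
After op 6 (move_left): buffer="dsdmdtvwdtodts" (len 14), cursors c1@5 c2@9 c3@12, authorship ....11..22.33.
After op 7 (add_cursor(4)): buffer="dsdmdtvwdtodts" (len 14), cursors c4@4 c1@5 c2@9 c3@12, authorship ....11..22.33.
Authorship (.=original, N=cursor N): . . . . 1 1 . . 2 2 . 3 3 .
Index 11: author = 3

Answer: cursor 3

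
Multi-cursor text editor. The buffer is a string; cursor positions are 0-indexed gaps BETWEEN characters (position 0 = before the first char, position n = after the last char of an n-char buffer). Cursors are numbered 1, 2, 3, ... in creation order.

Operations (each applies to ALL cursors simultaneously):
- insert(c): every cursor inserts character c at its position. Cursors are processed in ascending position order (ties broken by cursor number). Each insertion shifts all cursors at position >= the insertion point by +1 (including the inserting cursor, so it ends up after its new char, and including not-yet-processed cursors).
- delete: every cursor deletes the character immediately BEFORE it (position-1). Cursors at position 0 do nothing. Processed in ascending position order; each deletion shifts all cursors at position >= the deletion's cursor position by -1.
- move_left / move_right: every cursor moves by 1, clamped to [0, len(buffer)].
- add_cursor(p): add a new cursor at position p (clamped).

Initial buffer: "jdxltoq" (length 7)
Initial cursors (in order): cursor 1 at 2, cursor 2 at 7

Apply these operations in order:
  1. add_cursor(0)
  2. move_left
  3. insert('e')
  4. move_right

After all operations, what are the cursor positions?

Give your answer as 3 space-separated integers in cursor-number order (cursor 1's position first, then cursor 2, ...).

Answer: 4 10 2

Derivation:
After op 1 (add_cursor(0)): buffer="jdxltoq" (len 7), cursors c3@0 c1@2 c2@7, authorship .......
After op 2 (move_left): buffer="jdxltoq" (len 7), cursors c3@0 c1@1 c2@6, authorship .......
After op 3 (insert('e')): buffer="ejedxltoeq" (len 10), cursors c3@1 c1@3 c2@9, authorship 3.1.....2.
After op 4 (move_right): buffer="ejedxltoeq" (len 10), cursors c3@2 c1@4 c2@10, authorship 3.1.....2.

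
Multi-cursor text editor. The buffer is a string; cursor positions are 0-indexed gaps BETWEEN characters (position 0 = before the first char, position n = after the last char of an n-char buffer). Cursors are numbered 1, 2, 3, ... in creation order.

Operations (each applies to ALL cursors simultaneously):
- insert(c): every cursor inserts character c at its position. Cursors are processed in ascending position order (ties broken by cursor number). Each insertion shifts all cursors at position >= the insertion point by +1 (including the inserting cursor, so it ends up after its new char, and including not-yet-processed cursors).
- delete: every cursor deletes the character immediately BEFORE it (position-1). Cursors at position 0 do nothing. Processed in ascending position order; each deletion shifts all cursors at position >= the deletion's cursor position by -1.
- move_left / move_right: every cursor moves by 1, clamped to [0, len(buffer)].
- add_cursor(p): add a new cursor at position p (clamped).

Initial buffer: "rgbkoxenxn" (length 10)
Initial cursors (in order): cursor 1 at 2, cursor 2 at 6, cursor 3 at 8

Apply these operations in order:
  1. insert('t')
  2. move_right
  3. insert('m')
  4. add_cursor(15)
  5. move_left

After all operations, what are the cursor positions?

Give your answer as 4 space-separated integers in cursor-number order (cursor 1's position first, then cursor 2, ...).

Answer: 4 10 14 14

Derivation:
After op 1 (insert('t')): buffer="rgtbkoxtentxn" (len 13), cursors c1@3 c2@8 c3@11, authorship ..1....2..3..
After op 2 (move_right): buffer="rgtbkoxtentxn" (len 13), cursors c1@4 c2@9 c3@12, authorship ..1....2..3..
After op 3 (insert('m')): buffer="rgtbmkoxtemntxmn" (len 16), cursors c1@5 c2@11 c3@15, authorship ..1.1...2.2.3.3.
After op 4 (add_cursor(15)): buffer="rgtbmkoxtemntxmn" (len 16), cursors c1@5 c2@11 c3@15 c4@15, authorship ..1.1...2.2.3.3.
After op 5 (move_left): buffer="rgtbmkoxtemntxmn" (len 16), cursors c1@4 c2@10 c3@14 c4@14, authorship ..1.1...2.2.3.3.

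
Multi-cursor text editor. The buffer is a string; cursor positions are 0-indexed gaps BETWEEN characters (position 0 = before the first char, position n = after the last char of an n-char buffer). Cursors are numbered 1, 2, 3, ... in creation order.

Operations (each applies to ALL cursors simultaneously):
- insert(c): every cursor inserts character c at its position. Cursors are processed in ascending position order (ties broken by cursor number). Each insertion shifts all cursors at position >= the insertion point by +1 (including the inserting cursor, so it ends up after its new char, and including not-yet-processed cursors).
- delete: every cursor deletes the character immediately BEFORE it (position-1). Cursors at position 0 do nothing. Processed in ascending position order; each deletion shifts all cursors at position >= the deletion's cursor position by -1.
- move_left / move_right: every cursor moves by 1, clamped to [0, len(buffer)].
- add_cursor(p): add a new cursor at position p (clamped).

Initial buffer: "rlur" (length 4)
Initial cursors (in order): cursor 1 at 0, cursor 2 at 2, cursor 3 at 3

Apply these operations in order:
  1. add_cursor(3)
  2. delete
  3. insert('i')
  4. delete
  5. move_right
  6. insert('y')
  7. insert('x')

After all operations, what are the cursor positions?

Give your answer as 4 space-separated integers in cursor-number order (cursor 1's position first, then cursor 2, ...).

After op 1 (add_cursor(3)): buffer="rlur" (len 4), cursors c1@0 c2@2 c3@3 c4@3, authorship ....
After op 2 (delete): buffer="r" (len 1), cursors c1@0 c2@0 c3@0 c4@0, authorship .
After op 3 (insert('i')): buffer="iiiir" (len 5), cursors c1@4 c2@4 c3@4 c4@4, authorship 1234.
After op 4 (delete): buffer="r" (len 1), cursors c1@0 c2@0 c3@0 c4@0, authorship .
After op 5 (move_right): buffer="r" (len 1), cursors c1@1 c2@1 c3@1 c4@1, authorship .
After op 6 (insert('y')): buffer="ryyyy" (len 5), cursors c1@5 c2@5 c3@5 c4@5, authorship .1234
After op 7 (insert('x')): buffer="ryyyyxxxx" (len 9), cursors c1@9 c2@9 c3@9 c4@9, authorship .12341234

Answer: 9 9 9 9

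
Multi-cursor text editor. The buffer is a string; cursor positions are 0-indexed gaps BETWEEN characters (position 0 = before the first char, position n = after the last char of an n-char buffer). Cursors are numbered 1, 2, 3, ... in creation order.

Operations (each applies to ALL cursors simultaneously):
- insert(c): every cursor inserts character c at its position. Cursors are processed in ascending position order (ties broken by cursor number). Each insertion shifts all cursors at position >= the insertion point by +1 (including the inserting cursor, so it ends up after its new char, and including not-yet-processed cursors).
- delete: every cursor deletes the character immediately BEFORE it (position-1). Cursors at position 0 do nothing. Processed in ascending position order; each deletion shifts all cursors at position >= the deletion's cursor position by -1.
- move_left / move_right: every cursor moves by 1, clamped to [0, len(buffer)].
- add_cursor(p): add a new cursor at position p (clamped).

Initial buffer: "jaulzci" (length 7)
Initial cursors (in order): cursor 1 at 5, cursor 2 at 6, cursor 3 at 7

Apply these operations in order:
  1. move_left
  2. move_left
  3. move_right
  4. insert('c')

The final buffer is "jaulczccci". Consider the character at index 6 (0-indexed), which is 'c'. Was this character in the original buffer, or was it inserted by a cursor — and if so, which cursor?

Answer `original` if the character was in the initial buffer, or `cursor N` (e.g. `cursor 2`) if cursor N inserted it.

Answer: cursor 2

Derivation:
After op 1 (move_left): buffer="jaulzci" (len 7), cursors c1@4 c2@5 c3@6, authorship .......
After op 2 (move_left): buffer="jaulzci" (len 7), cursors c1@3 c2@4 c3@5, authorship .......
After op 3 (move_right): buffer="jaulzci" (len 7), cursors c1@4 c2@5 c3@6, authorship .......
After op 4 (insert('c')): buffer="jaulczccci" (len 10), cursors c1@5 c2@7 c3@9, authorship ....1.2.3.
Authorship (.=original, N=cursor N): . . . . 1 . 2 . 3 .
Index 6: author = 2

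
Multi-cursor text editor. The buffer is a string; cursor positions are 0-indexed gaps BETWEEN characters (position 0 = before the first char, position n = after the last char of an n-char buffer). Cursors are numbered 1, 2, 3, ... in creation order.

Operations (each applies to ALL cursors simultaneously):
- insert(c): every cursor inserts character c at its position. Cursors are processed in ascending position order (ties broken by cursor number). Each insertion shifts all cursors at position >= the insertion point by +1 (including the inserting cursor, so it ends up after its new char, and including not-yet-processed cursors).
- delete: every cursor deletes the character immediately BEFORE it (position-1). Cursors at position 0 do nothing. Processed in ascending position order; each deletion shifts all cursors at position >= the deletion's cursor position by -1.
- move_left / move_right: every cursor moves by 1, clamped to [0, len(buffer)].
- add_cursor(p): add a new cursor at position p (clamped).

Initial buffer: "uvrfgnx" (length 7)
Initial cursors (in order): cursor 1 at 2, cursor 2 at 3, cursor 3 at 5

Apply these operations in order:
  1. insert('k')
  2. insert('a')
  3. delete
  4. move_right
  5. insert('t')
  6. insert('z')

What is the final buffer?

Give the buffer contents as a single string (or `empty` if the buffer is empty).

Answer: uvkrtzkftzgkntzx

Derivation:
After op 1 (insert('k')): buffer="uvkrkfgknx" (len 10), cursors c1@3 c2@5 c3@8, authorship ..1.2..3..
After op 2 (insert('a')): buffer="uvkarkafgkanx" (len 13), cursors c1@4 c2@7 c3@11, authorship ..11.22..33..
After op 3 (delete): buffer="uvkrkfgknx" (len 10), cursors c1@3 c2@5 c3@8, authorship ..1.2..3..
After op 4 (move_right): buffer="uvkrkfgknx" (len 10), cursors c1@4 c2@6 c3@9, authorship ..1.2..3..
After op 5 (insert('t')): buffer="uvkrtkftgkntx" (len 13), cursors c1@5 c2@8 c3@12, authorship ..1.12.2.3.3.
After op 6 (insert('z')): buffer="uvkrtzkftzgkntzx" (len 16), cursors c1@6 c2@10 c3@15, authorship ..1.112.22.3.33.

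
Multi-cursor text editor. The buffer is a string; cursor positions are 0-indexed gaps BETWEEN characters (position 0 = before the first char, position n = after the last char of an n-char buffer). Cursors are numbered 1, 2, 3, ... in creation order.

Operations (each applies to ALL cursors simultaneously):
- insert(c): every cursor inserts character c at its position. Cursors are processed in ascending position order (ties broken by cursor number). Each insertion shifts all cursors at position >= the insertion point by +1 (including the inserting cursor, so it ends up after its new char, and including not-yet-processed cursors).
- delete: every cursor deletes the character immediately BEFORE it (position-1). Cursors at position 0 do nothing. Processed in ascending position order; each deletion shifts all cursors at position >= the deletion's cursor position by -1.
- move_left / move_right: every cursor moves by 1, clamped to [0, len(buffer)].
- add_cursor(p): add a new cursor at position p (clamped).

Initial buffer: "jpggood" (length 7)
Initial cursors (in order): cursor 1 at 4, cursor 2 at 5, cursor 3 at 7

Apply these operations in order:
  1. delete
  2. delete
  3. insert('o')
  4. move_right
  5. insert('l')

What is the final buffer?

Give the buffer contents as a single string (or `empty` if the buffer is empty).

After op 1 (delete): buffer="jpgo" (len 4), cursors c1@3 c2@3 c3@4, authorship ....
After op 2 (delete): buffer="j" (len 1), cursors c1@1 c2@1 c3@1, authorship .
After op 3 (insert('o')): buffer="jooo" (len 4), cursors c1@4 c2@4 c3@4, authorship .123
After op 4 (move_right): buffer="jooo" (len 4), cursors c1@4 c2@4 c3@4, authorship .123
After op 5 (insert('l')): buffer="jooolll" (len 7), cursors c1@7 c2@7 c3@7, authorship .123123

Answer: jooolll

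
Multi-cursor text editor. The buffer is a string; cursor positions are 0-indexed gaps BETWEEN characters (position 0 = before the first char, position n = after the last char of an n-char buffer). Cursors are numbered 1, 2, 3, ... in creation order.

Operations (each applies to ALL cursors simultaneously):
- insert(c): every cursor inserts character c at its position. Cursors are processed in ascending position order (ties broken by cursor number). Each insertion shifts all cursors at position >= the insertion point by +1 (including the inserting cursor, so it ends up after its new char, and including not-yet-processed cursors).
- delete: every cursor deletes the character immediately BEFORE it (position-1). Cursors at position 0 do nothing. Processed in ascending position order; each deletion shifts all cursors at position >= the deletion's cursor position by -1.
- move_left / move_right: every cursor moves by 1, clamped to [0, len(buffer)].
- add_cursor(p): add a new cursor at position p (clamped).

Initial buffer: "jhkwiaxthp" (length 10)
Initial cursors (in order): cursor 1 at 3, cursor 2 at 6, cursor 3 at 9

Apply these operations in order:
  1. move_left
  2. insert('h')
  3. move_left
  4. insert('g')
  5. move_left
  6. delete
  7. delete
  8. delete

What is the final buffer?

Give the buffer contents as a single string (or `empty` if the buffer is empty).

After op 1 (move_left): buffer="jhkwiaxthp" (len 10), cursors c1@2 c2@5 c3@8, authorship ..........
After op 2 (insert('h')): buffer="jhhkwihaxthhp" (len 13), cursors c1@3 c2@7 c3@11, authorship ..1...2...3..
After op 3 (move_left): buffer="jhhkwihaxthhp" (len 13), cursors c1@2 c2@6 c3@10, authorship ..1...2...3..
After op 4 (insert('g')): buffer="jhghkwighaxtghhp" (len 16), cursors c1@3 c2@8 c3@13, authorship ..11...22...33..
After op 5 (move_left): buffer="jhghkwighaxtghhp" (len 16), cursors c1@2 c2@7 c3@12, authorship ..11...22...33..
After op 6 (delete): buffer="jghkwghaxghhp" (len 13), cursors c1@1 c2@5 c3@9, authorship .11..22..33..
After op 7 (delete): buffer="ghkghaghhp" (len 10), cursors c1@0 c2@3 c3@6, authorship 11.22.33..
After op 8 (delete): buffer="ghghghhp" (len 8), cursors c1@0 c2@2 c3@4, authorship 112233..

Answer: ghghghhp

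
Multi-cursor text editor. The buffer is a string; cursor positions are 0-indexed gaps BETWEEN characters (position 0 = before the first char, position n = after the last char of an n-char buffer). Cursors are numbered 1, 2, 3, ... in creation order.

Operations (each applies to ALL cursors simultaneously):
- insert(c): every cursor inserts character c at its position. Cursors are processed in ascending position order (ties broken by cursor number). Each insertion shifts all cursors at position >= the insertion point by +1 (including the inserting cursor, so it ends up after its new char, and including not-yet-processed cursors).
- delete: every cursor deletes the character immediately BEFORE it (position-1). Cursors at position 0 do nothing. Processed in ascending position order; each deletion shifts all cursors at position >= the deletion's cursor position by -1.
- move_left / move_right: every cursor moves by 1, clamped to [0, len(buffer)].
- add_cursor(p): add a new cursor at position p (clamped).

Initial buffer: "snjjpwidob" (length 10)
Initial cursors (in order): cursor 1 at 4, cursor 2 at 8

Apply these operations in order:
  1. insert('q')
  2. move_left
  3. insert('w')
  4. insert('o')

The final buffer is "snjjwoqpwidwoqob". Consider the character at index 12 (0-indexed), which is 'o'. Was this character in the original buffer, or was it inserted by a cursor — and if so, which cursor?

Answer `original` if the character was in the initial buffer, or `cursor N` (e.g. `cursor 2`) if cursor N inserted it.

Answer: cursor 2

Derivation:
After op 1 (insert('q')): buffer="snjjqpwidqob" (len 12), cursors c1@5 c2@10, authorship ....1....2..
After op 2 (move_left): buffer="snjjqpwidqob" (len 12), cursors c1@4 c2@9, authorship ....1....2..
After op 3 (insert('w')): buffer="snjjwqpwidwqob" (len 14), cursors c1@5 c2@11, authorship ....11....22..
After op 4 (insert('o')): buffer="snjjwoqpwidwoqob" (len 16), cursors c1@6 c2@13, authorship ....111....222..
Authorship (.=original, N=cursor N): . . . . 1 1 1 . . . . 2 2 2 . .
Index 12: author = 2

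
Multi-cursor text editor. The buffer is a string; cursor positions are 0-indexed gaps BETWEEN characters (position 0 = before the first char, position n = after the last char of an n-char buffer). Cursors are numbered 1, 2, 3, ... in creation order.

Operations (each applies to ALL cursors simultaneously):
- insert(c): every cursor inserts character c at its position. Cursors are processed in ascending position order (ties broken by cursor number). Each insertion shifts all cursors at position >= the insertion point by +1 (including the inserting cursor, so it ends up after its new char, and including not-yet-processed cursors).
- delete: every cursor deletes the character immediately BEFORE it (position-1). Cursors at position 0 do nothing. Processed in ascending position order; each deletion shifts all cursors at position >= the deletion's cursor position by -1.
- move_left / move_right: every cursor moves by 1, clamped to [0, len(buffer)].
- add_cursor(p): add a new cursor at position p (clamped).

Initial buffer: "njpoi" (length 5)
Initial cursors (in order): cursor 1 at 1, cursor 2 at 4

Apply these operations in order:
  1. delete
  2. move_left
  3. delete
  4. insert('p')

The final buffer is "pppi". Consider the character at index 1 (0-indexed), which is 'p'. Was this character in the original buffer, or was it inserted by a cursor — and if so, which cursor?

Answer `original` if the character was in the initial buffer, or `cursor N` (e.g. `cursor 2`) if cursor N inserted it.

Answer: cursor 2

Derivation:
After op 1 (delete): buffer="jpi" (len 3), cursors c1@0 c2@2, authorship ...
After op 2 (move_left): buffer="jpi" (len 3), cursors c1@0 c2@1, authorship ...
After op 3 (delete): buffer="pi" (len 2), cursors c1@0 c2@0, authorship ..
After op 4 (insert('p')): buffer="pppi" (len 4), cursors c1@2 c2@2, authorship 12..
Authorship (.=original, N=cursor N): 1 2 . .
Index 1: author = 2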